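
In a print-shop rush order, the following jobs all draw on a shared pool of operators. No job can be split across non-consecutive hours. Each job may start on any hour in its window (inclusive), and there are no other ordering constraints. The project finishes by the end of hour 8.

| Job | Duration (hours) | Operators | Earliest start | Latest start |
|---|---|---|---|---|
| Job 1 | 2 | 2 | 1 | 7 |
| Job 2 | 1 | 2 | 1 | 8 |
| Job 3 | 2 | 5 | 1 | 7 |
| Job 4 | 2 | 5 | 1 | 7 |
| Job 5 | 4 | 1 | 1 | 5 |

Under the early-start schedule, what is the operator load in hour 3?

1

At early start, hour 3 has: Job 5.
Demand: 1 = 1.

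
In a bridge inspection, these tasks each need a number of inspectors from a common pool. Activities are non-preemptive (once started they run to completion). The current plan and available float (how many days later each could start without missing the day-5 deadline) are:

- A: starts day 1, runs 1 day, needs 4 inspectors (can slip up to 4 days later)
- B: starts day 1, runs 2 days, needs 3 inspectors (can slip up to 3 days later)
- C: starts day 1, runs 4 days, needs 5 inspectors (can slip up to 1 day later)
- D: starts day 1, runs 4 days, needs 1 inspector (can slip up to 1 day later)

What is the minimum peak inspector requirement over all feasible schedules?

9

Early-start (A@1, B@1, C@1, D@1) gives peak 13: d1:13  d2:9  d3:6  d4:6  d5:0.
Shift C→2.
Schedule A@1, B@1, C@2, D@1: d1:8  d2:9  d3:6  d4:6  d5:5 — peak 9.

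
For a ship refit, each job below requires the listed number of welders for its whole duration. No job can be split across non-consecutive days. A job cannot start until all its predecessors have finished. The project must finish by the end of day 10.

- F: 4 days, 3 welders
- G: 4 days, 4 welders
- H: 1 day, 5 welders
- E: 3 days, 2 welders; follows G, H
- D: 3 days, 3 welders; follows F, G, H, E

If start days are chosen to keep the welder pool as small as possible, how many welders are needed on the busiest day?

Early-start (F@1, G@1, H@1, E@5, D@8) gives peak 12: d1:12  d2:7  d3:7  d4:7  d5:2  d6:2  d7:2  d8:3  d9:3  d10:3.
Shift F→2.
Schedule F@2, G@1, H@1, E@5, D@8: d1:9  d2:7  d3:7  d4:7  d5:5  d6:2  d7:2  d8:3  d9:3  d10:3 — peak 9.
No arrangement of the 16 feasible schedules does better.

9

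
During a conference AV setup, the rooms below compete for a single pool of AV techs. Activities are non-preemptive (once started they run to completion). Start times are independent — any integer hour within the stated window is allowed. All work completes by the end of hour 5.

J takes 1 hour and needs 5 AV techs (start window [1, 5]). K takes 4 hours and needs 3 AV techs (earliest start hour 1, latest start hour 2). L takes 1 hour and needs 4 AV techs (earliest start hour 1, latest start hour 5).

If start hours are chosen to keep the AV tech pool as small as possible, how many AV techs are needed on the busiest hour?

7

Early-start (J@1, K@1, L@1) gives peak 12: h1:12  h2:3  h3:3  h4:3  h5:0.
Shift K→2, L→2.
Schedule J@1, K@2, L@2: h1:5  h2:7  h3:3  h4:3  h5:3 — peak 7.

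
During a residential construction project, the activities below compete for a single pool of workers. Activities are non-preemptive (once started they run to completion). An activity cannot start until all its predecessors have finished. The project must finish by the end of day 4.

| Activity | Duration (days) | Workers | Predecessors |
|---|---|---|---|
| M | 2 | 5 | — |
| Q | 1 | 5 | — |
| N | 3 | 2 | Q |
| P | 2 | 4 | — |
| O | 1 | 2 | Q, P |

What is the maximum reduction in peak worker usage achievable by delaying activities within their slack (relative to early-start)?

Early-start peak: d1:14  d2:11  d3:4  d4:2 ⇒ 14.
Leveled (M@3, Q@1, N@2, P@1, O@3): d1:9  d2:6  d3:9  d4:7 ⇒ 9.
Reduction 14 − 9 = 5.

5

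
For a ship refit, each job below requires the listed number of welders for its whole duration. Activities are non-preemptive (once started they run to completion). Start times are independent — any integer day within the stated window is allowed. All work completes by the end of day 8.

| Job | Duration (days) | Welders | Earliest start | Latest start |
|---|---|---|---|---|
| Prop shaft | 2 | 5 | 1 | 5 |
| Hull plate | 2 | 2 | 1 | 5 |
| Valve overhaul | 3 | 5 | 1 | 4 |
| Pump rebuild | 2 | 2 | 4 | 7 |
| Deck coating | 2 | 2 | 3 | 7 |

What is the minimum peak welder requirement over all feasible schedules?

7

Early-start (Prop shaft@1, Hull plate@1, Valve overhaul@1, Pump rebuild@4, Deck coating@3) gives peak 12: d1:12  d2:12  d3:7  d4:4  d5:2  d6:0  d7:0  d8:0.
Shift Valve overhaul→3, Deck coating→6.
Schedule Prop shaft@1, Hull plate@1, Valve overhaul@3, Pump rebuild@4, Deck coating@6: d1:7  d2:7  d3:5  d4:7  d5:7  d6:2  d7:2  d8:0 — peak 7.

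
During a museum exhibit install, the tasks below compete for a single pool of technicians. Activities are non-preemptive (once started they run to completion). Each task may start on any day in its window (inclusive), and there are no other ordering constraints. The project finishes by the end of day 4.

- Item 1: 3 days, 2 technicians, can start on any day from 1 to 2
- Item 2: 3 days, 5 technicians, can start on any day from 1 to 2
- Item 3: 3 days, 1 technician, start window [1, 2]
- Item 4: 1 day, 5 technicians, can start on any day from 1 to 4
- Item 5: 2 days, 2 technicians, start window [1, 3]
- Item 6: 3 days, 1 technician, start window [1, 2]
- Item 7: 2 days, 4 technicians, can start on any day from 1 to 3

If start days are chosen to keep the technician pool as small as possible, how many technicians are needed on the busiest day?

13

Early-start (Item 1@1, Item 2@1, Item 3@1, Item 4@1, Item 5@1, Item 6@1, Item 7@1) gives peak 20: d1:20  d2:15  d3:9  d4:0.
Shift Item 4→4, Item 7→3.
Schedule Item 1@1, Item 2@1, Item 3@1, Item 4@4, Item 5@1, Item 6@1, Item 7@3: d1:11  d2:11  d3:13  d4:9 — peak 13.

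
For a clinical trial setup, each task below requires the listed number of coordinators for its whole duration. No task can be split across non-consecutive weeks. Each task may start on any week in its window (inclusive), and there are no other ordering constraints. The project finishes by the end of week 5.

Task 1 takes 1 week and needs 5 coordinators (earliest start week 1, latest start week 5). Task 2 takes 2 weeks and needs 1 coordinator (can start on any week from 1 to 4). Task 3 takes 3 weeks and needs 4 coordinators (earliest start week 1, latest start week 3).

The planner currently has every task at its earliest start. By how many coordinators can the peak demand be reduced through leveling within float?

5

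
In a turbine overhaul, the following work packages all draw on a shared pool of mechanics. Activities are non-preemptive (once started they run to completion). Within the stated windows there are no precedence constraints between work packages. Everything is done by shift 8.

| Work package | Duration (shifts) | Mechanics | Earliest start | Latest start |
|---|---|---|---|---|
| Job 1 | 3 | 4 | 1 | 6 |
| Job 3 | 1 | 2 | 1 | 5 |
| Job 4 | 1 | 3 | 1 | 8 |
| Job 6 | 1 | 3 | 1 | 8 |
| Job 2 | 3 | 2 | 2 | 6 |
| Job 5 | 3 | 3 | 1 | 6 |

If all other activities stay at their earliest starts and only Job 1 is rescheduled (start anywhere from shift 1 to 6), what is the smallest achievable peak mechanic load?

11

Job 1@1: s1:15  s2:9  s3:9  s4:2  s5:0  s6:0  s7:0  s8:0 → peak 15
Job 1@2: s1:11  s2:9  s3:9  s4:6  s5:0  s6:0  s7:0  s8:0 → peak 11
Job 1@3: s1:11  s2:5  s3:9  s4:6  s5:4  s6:0  s7:0  s8:0 → peak 11
Job 1@4: s1:11  s2:5  s3:5  s4:6  s5:4  s6:4  s7:0  s8:0 → peak 11
Job 1@5: s1:11  s2:5  s3:5  s4:2  s5:4  s6:4  s7:4  s8:0 → peak 11
Job 1@6: s1:11  s2:5  s3:5  s4:2  s5:0  s6:4  s7:4  s8:4 → peak 11
Best is Job 1@2, peak 11.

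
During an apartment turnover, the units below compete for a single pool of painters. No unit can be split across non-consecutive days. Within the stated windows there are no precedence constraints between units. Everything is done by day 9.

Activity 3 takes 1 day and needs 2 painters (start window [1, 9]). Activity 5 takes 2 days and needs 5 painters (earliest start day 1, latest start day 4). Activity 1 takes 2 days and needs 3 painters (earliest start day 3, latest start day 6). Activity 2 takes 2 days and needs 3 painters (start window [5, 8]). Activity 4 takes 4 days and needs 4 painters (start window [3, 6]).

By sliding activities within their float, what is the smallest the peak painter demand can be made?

Schedule Activity 3@1, Activity 5@1, Activity 1@3, Activity 2@5, Activity 4@3: d1:7  d2:5  d3:7  d4:7  d5:7  d6:7  d7:0  d8:0  d9:0 — peak 7.

7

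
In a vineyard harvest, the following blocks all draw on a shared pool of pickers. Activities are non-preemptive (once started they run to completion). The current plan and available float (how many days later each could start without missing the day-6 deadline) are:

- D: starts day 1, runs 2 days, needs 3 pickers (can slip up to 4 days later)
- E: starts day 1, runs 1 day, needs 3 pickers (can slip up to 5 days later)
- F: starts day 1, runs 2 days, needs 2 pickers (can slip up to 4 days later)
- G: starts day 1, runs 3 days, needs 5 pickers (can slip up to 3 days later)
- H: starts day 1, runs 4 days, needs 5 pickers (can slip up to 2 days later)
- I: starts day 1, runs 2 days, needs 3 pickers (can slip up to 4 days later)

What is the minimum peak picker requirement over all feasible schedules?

Early-start (D@1, E@1, F@1, G@1, H@1, I@1) gives peak 21: d1:21  d2:18  d3:10  d4:5  d5:0  d6:0.
Shift G→2, H→3, I→5.
Schedule D@1, E@1, F@1, G@2, H@3, I@5: d1:8  d2:10  d3:10  d4:10  d5:8  d6:8 — peak 10.

10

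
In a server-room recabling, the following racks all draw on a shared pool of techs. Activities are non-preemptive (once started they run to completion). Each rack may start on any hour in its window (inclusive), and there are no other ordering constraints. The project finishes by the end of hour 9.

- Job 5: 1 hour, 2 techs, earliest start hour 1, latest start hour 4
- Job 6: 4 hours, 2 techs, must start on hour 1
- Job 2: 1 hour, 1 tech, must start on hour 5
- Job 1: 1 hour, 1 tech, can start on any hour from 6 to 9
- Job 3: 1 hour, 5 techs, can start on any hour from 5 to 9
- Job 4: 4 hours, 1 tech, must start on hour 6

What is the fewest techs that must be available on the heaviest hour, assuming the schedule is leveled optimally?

6

Schedule Job 5@1, Job 6@1, Job 2@5, Job 1@6, Job 3@5, Job 4@6: h1:4  h2:2  h3:2  h4:2  h5:6  h6:2  h7:1  h8:1  h9:1 — peak 6.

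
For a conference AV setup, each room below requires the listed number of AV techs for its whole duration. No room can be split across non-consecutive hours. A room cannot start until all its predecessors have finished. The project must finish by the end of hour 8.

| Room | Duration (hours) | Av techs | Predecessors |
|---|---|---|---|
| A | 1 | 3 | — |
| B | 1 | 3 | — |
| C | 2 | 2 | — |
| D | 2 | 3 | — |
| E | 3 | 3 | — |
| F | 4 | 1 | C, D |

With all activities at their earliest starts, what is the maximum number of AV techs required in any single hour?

14

Early-start schedule: A@1, B@1, C@1, D@1, E@1, F@3.
Load per hour: hour 1: 14, hour 2: 8, hour 3: 4, hour 4: 1, hour 5: 1, hour 6: 1, hour 7: 0, hour 8: 0.
Peak is 14.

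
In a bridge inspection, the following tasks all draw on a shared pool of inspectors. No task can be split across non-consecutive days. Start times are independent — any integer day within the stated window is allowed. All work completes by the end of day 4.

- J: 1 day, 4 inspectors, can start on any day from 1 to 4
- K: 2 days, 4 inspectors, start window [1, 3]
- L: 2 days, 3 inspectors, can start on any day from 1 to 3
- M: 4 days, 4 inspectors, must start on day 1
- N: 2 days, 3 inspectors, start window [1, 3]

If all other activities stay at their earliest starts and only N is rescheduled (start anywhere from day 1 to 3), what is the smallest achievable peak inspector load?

N@1: d1:18  d2:14  d3:4  d4:4 → peak 18
N@2: d1:15  d2:14  d3:7  d4:4 → peak 15
N@3: d1:15  d2:11  d3:7  d4:7 → peak 15
Best is N@2, peak 15.

15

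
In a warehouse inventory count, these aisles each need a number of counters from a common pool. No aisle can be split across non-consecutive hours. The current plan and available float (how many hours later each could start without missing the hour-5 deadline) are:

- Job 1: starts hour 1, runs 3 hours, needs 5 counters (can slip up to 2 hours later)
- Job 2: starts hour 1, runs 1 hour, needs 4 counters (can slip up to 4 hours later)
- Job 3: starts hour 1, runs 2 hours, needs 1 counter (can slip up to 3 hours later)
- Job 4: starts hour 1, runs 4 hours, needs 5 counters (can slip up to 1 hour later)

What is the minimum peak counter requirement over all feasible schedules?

10

Early-start (Job 1@1, Job 2@1, Job 3@1, Job 4@1) gives peak 15: h1:15  h2:11  h3:10  h4:5  h5:0.
Shift Job 3→4, Job 4→2.
Schedule Job 1@1, Job 2@1, Job 3@4, Job 4@2: h1:9  h2:10  h3:10  h4:6  h5:6 — peak 10.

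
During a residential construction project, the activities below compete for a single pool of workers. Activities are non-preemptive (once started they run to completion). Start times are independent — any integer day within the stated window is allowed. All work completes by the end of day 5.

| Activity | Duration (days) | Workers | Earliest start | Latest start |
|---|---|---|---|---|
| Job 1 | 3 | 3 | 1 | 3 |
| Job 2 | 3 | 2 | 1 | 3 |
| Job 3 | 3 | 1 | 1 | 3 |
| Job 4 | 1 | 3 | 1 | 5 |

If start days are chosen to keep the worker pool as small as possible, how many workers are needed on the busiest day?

6

Early-start (Job 1@1, Job 2@1, Job 3@1, Job 4@1) gives peak 9: d1:9  d2:6  d3:6  d4:0  d5:0.
Shift Job 4→4.
Schedule Job 1@1, Job 2@1, Job 3@1, Job 4@4: d1:6  d2:6  d3:6  d4:3  d5:0 — peak 6.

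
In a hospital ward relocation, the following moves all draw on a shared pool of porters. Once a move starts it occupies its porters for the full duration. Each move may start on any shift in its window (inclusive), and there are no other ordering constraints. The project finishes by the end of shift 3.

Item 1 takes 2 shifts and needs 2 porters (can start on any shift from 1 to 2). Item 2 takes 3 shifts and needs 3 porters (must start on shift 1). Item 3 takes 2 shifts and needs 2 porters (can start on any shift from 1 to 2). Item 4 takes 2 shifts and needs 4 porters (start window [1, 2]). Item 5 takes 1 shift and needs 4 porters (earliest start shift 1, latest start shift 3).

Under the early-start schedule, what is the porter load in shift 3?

At early start, shift 3 has: Item 2.
Demand: 3 = 3.

3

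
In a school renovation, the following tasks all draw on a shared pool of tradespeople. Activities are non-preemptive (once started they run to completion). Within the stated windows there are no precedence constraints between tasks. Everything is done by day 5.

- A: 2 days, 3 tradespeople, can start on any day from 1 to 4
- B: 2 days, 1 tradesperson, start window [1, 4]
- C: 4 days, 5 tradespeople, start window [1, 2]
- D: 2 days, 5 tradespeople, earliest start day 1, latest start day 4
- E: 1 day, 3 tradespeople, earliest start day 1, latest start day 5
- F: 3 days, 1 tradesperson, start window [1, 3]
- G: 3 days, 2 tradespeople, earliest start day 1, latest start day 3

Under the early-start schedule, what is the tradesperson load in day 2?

17

At early start, day 2 has: A, B, C, D, F, G.
Demand: 3 + 1 + 5 + 5 + 1 + 2 = 17.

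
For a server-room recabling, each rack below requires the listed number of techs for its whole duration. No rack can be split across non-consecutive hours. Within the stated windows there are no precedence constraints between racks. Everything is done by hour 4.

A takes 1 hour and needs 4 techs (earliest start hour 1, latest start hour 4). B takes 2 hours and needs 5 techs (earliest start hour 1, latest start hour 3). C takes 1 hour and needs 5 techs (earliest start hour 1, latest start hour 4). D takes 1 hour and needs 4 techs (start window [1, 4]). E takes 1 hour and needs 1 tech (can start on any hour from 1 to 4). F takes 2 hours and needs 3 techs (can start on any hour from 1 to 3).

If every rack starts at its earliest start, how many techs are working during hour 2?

At early start, hour 2 has: B, F.
Demand: 5 + 3 = 8.

8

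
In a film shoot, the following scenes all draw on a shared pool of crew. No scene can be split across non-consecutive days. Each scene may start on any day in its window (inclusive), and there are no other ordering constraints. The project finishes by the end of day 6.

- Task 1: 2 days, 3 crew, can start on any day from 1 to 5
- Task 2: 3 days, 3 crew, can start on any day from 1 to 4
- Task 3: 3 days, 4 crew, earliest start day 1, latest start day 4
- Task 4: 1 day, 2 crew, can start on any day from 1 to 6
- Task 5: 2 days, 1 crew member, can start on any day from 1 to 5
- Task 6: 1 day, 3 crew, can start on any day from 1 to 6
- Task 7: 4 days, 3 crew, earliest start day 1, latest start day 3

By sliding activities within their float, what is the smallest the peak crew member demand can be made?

Early-start (Task 1@1, Task 2@1, Task 3@1, Task 4@1, Task 5@1, Task 6@1, Task 7@1) gives peak 19: d1:19  d2:14  d3:10  d4:3  d5:0  d6:0.
Shift Task 3→4, Task 6→3, Task 7→3.
Schedule Task 1@1, Task 2@1, Task 3@4, Task 4@1, Task 5@1, Task 6@3, Task 7@3: d1:9  d2:7  d3:9  d4:7  d5:7  d6:7 — peak 9.

9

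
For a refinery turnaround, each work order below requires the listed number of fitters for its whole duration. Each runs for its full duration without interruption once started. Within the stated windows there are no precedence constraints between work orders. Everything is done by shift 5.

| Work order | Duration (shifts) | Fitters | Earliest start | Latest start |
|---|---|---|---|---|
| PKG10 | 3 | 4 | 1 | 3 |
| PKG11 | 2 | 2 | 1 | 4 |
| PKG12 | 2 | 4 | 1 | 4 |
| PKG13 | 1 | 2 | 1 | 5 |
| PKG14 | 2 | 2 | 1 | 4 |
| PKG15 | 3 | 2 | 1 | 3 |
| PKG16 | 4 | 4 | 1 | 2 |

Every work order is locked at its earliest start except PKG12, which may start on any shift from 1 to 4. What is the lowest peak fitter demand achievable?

16

PKG12@1: s1:20  s2:18  s3:10  s4:4  s5:0 → peak 20
PKG12@2: s1:16  s2:18  s3:14  s4:4  s5:0 → peak 18
PKG12@3: s1:16  s2:14  s3:14  s4:8  s5:0 → peak 16
PKG12@4: s1:16  s2:14  s3:10  s4:8  s5:4 → peak 16
Best is PKG12@3, peak 16.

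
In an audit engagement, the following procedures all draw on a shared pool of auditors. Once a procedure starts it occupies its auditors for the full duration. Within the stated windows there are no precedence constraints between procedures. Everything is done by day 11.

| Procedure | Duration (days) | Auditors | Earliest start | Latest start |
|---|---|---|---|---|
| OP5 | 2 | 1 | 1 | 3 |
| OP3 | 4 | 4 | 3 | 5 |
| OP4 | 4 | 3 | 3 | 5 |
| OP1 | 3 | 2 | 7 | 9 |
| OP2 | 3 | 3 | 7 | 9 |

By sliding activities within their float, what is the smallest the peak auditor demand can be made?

7

Schedule OP5@1, OP3@3, OP4@3, OP1@7, OP2@7: d1:1  d2:1  d3:7  d4:7  d5:7  d6:7  d7:5  d8:5  d9:5  d10:0  d11:0 — peak 7.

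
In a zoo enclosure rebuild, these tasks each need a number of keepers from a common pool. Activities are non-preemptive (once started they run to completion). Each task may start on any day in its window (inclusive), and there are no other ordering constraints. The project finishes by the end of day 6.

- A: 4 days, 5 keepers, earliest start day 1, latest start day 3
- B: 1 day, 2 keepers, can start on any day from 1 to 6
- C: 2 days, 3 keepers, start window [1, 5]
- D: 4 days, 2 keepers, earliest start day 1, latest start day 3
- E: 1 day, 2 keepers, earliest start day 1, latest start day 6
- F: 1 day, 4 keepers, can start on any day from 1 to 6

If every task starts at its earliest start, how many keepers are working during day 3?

7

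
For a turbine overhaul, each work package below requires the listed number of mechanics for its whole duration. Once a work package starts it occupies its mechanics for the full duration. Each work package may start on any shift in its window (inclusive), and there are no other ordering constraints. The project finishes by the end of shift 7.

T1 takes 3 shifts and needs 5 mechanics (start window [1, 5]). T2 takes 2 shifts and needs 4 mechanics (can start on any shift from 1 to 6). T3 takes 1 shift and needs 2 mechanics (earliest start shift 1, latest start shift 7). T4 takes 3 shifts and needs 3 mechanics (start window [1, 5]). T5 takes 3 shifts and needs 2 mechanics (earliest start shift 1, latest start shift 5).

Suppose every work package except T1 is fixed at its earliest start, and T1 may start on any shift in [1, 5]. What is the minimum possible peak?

T1@1: s1:16  s2:14  s3:10  s4:0  s5:0  s6:0  s7:0 → peak 16
T1@2: s1:11  s2:14  s3:10  s4:5  s5:0  s6:0  s7:0 → peak 14
T1@3: s1:11  s2:9  s3:10  s4:5  s5:5  s6:0  s7:0 → peak 11
T1@4: s1:11  s2:9  s3:5  s4:5  s5:5  s6:5  s7:0 → peak 11
T1@5: s1:11  s2:9  s3:5  s4:0  s5:5  s6:5  s7:5 → peak 11
Best is T1@3, peak 11.

11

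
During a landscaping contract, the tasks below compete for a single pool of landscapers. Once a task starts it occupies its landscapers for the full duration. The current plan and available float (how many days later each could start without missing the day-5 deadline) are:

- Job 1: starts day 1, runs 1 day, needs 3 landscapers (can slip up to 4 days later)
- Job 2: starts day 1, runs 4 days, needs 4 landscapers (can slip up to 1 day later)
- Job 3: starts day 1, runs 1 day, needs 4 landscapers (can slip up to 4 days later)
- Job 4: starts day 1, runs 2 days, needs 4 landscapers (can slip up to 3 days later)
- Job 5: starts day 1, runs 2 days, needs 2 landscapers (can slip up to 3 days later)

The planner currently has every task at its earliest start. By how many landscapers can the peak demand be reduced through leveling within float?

9

Early-start peak: d1:17  d2:10  d3:4  d4:4  d5:0 ⇒ 17.
Leveled (Job 1@1, Job 2@1, Job 3@5, Job 4@2, Job 5@4): d1:7  d2:8  d3:8  d4:6  d5:6 ⇒ 8.
Reduction 17 − 8 = 9.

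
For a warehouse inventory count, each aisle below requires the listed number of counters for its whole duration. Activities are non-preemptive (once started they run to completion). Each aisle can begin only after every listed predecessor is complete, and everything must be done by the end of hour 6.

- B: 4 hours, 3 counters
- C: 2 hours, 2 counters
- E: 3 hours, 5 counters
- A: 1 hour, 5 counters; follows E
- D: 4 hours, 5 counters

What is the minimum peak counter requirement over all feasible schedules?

Early-start (B@1, C@1, E@1, A@4, D@1) gives peak 15: h1:15  h2:15  h3:13  h4:13  h5:0  h6:0.
Shift D→3.
Schedule B@1, C@1, E@1, A@4, D@3: h1:10  h2:10  h3:13  h4:13  h5:5  h6:5 — peak 13.

13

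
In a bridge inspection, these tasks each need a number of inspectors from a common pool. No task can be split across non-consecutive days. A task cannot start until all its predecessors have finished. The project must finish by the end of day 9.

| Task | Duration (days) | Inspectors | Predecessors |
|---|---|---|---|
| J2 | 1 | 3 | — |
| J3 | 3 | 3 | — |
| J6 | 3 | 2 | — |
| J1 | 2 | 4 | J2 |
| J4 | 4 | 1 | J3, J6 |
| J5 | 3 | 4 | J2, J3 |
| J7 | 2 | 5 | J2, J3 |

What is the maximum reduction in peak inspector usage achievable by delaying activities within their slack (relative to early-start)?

Early-start peak: d1:8  d2:9  d3:9  d4:10  d5:10  d6:5  d7:1  d8:0  d9:0 ⇒ 10.
Leveled (J2@1, J3@1, J6@1, J1@4, J4@6, J5@4, J7@7): d1:8  d2:5  d3:5  d4:8  d5:8  d6:5  d7:6  d8:6  d9:1 ⇒ 8.
Reduction 10 − 8 = 2.

2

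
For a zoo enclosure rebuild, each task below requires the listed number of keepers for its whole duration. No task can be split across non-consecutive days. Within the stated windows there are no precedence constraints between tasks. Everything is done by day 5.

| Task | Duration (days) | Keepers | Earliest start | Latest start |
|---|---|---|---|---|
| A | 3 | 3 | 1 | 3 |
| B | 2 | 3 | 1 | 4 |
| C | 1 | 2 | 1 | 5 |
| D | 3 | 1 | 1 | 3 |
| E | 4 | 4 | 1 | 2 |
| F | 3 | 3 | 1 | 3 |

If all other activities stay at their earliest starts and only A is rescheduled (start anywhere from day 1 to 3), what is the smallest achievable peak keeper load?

A@1: d1:16  d2:14  d3:11  d4:4  d5:0 → peak 16
A@2: d1:13  d2:14  d3:11  d4:7  d5:0 → peak 14
A@3: d1:13  d2:11  d3:11  d4:7  d5:3 → peak 13
Best is A@3, peak 13.

13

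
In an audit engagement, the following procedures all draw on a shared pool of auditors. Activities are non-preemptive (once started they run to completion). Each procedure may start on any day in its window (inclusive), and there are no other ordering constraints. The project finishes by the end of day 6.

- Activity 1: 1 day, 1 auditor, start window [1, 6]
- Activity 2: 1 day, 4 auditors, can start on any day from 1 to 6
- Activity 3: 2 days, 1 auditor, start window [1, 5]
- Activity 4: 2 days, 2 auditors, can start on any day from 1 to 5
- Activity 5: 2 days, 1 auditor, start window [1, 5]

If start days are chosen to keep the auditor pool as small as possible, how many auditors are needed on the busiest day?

4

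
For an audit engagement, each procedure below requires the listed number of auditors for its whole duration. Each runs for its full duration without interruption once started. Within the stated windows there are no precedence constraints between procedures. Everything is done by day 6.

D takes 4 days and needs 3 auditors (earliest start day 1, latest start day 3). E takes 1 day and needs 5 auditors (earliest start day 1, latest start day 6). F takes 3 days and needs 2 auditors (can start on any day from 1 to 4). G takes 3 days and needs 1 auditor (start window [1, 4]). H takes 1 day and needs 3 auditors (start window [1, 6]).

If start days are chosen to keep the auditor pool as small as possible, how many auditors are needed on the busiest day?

6

Early-start (D@1, E@1, F@1, G@1, H@1) gives peak 14: d1:14  d2:6  d3:6  d4:3  d5:0  d6:0.
Shift E→5, H→4.
Schedule D@1, E@5, F@1, G@1, H@4: d1:6  d2:6  d3:6  d4:6  d5:5  d6:0 — peak 6.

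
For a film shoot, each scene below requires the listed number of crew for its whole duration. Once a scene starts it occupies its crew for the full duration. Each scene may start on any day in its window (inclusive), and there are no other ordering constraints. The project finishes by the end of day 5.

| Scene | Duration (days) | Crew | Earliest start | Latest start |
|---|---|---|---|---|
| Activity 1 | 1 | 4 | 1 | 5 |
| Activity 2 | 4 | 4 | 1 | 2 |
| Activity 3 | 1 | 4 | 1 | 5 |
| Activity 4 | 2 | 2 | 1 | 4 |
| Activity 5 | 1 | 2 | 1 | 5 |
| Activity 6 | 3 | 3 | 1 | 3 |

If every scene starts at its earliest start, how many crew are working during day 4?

At early start, day 4 has: Activity 2.
Demand: 4 = 4.

4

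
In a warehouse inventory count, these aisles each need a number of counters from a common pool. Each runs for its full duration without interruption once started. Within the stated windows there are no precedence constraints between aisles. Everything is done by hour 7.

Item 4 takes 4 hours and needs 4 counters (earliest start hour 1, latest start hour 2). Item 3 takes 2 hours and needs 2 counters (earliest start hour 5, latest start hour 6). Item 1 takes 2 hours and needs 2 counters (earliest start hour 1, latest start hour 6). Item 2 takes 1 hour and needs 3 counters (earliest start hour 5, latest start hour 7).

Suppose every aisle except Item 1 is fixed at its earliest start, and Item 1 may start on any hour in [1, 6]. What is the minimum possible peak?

5

Item 1@1: h1:6  h2:6  h3:4  h4:4  h5:5  h6:2  h7:0 → peak 6
Item 1@2: h1:4  h2:6  h3:6  h4:4  h5:5  h6:2  h7:0 → peak 6
Item 1@3: h1:4  h2:4  h3:6  h4:6  h5:5  h6:2  h7:0 → peak 6
Item 1@4: h1:4  h2:4  h3:4  h4:6  h5:7  h6:2  h7:0 → peak 7
Item 1@5: h1:4  h2:4  h3:4  h4:4  h5:7  h6:4  h7:0 → peak 7
Item 1@6: h1:4  h2:4  h3:4  h4:4  h5:5  h6:4  h7:2 → peak 5
Best is Item 1@6, peak 5.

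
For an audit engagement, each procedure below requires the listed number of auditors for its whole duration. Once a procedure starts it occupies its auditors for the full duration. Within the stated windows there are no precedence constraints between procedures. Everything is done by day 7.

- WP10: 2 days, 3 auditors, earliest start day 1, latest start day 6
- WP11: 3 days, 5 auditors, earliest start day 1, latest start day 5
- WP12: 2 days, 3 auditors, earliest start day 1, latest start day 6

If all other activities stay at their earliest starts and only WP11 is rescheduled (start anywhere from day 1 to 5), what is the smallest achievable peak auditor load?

6

WP11@1: d1:11  d2:11  d3:5  d4:0  d5:0  d6:0  d7:0 → peak 11
WP11@2: d1:6  d2:11  d3:5  d4:5  d5:0  d6:0  d7:0 → peak 11
WP11@3: d1:6  d2:6  d3:5  d4:5  d5:5  d6:0  d7:0 → peak 6
WP11@4: d1:6  d2:6  d3:0  d4:5  d5:5  d6:5  d7:0 → peak 6
WP11@5: d1:6  d2:6  d3:0  d4:0  d5:5  d6:5  d7:5 → peak 6
Best is WP11@3, peak 6.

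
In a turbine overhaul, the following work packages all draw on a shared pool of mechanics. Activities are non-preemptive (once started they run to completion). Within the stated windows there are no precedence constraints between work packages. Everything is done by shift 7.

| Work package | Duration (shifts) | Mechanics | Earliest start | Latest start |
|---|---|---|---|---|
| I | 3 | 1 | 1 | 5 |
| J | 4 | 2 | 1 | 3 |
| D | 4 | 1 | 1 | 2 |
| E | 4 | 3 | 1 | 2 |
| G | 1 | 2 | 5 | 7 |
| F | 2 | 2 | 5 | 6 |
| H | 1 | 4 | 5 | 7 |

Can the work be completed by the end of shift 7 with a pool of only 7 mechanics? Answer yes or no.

Schedule I@5, J@1, D@1, E@1, G@5, F@5, H@7: s1:6  s2:6  s3:6  s4:6  s5:5  s6:3  s7:5 — peak 6 ≤ 7.

yes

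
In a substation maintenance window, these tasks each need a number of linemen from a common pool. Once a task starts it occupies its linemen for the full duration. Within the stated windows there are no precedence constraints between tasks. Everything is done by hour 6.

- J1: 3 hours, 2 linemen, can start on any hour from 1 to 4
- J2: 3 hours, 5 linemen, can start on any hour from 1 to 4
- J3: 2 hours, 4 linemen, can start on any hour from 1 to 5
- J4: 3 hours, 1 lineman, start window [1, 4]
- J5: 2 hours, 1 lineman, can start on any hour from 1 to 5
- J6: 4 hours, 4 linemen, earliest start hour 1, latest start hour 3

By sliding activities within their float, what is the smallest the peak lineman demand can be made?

Early-start (J1@1, J2@1, J3@1, J4@1, J5@1, J6@1) gives peak 17: h1:17  h2:17  h3:12  h4:4  h5:0  h6:0.
Shift J2→4, J6→3.
Schedule J1@1, J2@4, J3@1, J4@1, J5@1, J6@3: h1:8  h2:8  h3:7  h4:9  h5:9  h6:9 — peak 9.
Total lineman-hours = 50 over 6 hours ⇒ peak ≥ ⌈50/6⌉ = 9, so 9 is optimal.

9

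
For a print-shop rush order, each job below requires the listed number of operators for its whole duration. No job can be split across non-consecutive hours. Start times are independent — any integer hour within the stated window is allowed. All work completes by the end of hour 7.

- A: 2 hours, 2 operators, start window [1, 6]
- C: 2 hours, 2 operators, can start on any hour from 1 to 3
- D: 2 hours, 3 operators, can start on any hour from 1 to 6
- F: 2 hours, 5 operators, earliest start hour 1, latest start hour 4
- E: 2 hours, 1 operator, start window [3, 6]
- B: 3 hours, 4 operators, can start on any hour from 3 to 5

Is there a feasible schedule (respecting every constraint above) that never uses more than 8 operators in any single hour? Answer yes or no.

Schedule A@5, C@1, D@1, F@3, E@3, B@5: h1:5  h2:5  h3:6  h4:6  h5:6  h6:6  h7:4 — peak 6 ≤ 8.

yes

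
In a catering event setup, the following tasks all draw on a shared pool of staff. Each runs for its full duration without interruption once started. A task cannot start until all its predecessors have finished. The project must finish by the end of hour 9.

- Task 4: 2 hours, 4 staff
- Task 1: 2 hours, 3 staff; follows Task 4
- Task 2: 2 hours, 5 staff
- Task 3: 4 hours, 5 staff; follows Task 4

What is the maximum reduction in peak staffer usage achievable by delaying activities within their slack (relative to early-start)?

1

Early-start peak: h1:9  h2:9  h3:8  h4:8  h5:5  h6:5  h7:0  h8:0  h9:0 ⇒ 9.
Leveled (Task 4@1, Task 1@3, Task 2@3, Task 3@5): h1:4  h2:4  h3:8  h4:8  h5:5  h6:5  h7:5  h8:5  h9:0 ⇒ 8.
Reduction 9 − 8 = 1.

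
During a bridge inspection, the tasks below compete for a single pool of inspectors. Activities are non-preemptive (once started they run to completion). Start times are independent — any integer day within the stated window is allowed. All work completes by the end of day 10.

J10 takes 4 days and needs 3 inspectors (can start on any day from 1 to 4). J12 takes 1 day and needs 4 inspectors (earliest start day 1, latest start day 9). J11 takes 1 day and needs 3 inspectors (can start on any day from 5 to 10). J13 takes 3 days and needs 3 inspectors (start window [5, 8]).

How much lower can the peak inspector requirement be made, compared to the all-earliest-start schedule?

Early-start peak: d1:7  d2:3  d3:3  d4:3  d5:6  d6:3  d7:3  d8:0  d9:0  d10:0 ⇒ 7.
Leveled (J10@1, J12@5, J11@6, J13@7): d1:3  d2:3  d3:3  d4:3  d5:4  d6:3  d7:3  d8:3  d9:3  d10:0 ⇒ 4.
Reduction 7 − 4 = 3.

3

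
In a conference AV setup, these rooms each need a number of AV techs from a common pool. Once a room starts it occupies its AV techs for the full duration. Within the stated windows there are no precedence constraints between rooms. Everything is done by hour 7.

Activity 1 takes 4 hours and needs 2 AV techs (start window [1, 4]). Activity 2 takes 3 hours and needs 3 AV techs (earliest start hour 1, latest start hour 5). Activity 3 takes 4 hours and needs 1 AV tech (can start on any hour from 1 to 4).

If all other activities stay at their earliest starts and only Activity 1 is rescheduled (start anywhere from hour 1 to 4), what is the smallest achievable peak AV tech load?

Activity 1@1: h1:6  h2:6  h3:6  h4:3  h5:0  h6:0  h7:0 → peak 6
Activity 1@2: h1:4  h2:6  h3:6  h4:3  h5:2  h6:0  h7:0 → peak 6
Activity 1@3: h1:4  h2:4  h3:6  h4:3  h5:2  h6:2  h7:0 → peak 6
Activity 1@4: h1:4  h2:4  h3:4  h4:3  h5:2  h6:2  h7:2 → peak 4
Best is Activity 1@4, peak 4.

4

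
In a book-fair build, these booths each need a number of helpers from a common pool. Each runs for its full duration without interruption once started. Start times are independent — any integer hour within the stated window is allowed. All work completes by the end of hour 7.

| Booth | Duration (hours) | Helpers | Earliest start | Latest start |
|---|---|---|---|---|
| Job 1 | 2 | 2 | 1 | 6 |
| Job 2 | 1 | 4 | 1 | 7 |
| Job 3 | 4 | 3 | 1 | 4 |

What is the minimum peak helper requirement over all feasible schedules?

4

Early-start (Job 1@1, Job 2@1, Job 3@1) gives peak 9: h1:9  h2:5  h3:3  h4:3  h5:0  h6:0  h7:0.
Shift Job 2→3, Job 3→4.
Schedule Job 1@1, Job 2@3, Job 3@4: h1:2  h2:2  h3:4  h4:3  h5:3  h6:3  h7:3 — peak 4.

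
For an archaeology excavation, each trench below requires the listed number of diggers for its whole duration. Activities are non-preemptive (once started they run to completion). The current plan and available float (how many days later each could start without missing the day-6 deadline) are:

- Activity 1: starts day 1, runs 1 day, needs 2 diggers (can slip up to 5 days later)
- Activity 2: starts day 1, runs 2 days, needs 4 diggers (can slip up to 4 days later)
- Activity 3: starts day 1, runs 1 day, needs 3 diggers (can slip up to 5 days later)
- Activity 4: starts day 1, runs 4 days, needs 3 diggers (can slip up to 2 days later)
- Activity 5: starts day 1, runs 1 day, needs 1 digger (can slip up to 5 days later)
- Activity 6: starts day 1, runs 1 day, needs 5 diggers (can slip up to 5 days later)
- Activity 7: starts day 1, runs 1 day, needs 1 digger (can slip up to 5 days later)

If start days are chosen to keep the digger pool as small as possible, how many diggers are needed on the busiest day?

Early-start (Activity 1@1, Activity 2@1, Activity 3@1, Activity 4@1, Activity 5@1, Activity 6@1, Activity 7@1) gives peak 19: d1:19  d2:7  d3:3  d4:3  d5:0  d6:0.
Shift Activity 3→3, Activity 4→2, Activity 6→6, Activity 7→3.
Schedule Activity 1@1, Activity 2@1, Activity 3@3, Activity 4@2, Activity 5@1, Activity 6@6, Activity 7@3: d1:7  d2:7  d3:7  d4:3  d5:3  d6:5 — peak 7.

7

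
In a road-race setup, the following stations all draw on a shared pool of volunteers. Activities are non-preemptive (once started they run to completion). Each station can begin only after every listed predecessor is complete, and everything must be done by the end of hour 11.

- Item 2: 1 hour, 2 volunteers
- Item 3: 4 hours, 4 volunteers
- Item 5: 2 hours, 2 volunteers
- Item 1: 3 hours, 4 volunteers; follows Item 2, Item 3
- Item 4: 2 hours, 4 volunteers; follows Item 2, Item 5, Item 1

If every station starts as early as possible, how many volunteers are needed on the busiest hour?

8

Early-start schedule: Item 2@1, Item 3@1, Item 5@1, Item 1@5, Item 4@8.
Load per hour: hour 1: 8, hour 2: 6, hour 3: 4, hour 4: 4, hour 5: 4, hour 6: 4, hour 7: 4, hour 8: 4, hour 9: 4, hour 10: 0, hour 11: 0.
Peak is 8.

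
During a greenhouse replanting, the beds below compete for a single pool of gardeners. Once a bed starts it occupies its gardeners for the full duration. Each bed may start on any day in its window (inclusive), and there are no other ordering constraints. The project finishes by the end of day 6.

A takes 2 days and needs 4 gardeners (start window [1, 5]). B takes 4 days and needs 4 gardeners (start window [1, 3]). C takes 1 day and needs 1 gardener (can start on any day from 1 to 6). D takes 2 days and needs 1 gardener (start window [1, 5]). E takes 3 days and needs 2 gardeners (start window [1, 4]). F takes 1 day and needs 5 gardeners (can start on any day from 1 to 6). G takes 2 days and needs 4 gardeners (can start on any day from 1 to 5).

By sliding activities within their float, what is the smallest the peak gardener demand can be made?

9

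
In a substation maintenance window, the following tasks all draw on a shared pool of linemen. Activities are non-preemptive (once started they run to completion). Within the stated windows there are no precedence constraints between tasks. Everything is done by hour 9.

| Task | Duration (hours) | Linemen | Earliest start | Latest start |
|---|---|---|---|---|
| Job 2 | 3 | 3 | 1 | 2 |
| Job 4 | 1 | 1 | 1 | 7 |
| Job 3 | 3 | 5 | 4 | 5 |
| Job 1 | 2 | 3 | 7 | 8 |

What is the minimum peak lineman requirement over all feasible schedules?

Schedule Job 2@1, Job 4@1, Job 3@4, Job 1@7: h1:4  h2:3  h3:3  h4:5  h5:5  h6:5  h7:3  h8:3  h9:0 — peak 5.

5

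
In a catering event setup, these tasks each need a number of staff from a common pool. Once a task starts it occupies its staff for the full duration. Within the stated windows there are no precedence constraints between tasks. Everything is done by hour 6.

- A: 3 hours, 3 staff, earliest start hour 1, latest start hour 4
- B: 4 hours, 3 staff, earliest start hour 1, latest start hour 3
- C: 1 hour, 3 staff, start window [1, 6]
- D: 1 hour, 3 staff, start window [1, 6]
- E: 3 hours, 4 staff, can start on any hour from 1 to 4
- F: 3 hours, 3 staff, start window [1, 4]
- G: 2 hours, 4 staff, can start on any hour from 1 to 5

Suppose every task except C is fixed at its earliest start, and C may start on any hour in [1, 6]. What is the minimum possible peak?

20

C@1: h1:23  h2:17  h3:13  h4:3  h5:0  h6:0 → peak 23
C@2: h1:20  h2:20  h3:13  h4:3  h5:0  h6:0 → peak 20
C@3: h1:20  h2:17  h3:16  h4:3  h5:0  h6:0 → peak 20
C@4: h1:20  h2:17  h3:13  h4:6  h5:0  h6:0 → peak 20
C@5: h1:20  h2:17  h3:13  h4:3  h5:3  h6:0 → peak 20
C@6: h1:20  h2:17  h3:13  h4:3  h5:0  h6:3 → peak 20
Best is C@2, peak 20.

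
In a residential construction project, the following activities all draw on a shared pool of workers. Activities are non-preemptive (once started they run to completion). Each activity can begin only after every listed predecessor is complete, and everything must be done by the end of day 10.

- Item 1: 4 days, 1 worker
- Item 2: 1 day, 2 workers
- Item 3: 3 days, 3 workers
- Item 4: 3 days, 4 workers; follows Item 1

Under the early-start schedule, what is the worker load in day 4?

At early start, day 4 has: Item 1.
Demand: 1 = 1.

1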